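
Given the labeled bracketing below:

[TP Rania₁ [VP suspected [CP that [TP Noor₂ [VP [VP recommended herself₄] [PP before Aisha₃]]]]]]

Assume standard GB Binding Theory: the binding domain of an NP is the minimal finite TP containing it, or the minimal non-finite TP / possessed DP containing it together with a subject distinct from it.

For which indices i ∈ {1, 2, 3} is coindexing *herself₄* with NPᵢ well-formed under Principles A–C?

*herself* is an anaphor, so Principle A applies: it must be bound in its binding domain.
Binding domain of *herself₄*: the embedded TP, whose subject is Noor₂.
*Rania₁* c-commands the anaphor but is outside its binding domain → cannot satisfy Principle A.
*Noor₂* c-commands the anaphor within its binding domain → licit binder.
*Aisha₃* does not c-command the anaphor → cannot bind it.

{2}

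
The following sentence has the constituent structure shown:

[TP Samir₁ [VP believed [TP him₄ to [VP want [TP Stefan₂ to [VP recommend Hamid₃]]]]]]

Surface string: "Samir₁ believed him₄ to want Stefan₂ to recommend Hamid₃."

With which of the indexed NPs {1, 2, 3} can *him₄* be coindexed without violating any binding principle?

*him* is a pronoun, so Principle B applies: it must be free in its binding domain.
Binding domain of *him₄*: the matrix TP, whose subject is Samir₁.
*Samir₁* c-commands the pronoun within its binding domain → coindexation would violate Principle B.
*Stefan₂*: the pronoun c-commands this R-expression → coindexation would violate Principle C on *Stefan₂*.
*Hamid₃*: the pronoun c-commands this R-expression → coindexation would violate Principle C on *Hamid₃*.

none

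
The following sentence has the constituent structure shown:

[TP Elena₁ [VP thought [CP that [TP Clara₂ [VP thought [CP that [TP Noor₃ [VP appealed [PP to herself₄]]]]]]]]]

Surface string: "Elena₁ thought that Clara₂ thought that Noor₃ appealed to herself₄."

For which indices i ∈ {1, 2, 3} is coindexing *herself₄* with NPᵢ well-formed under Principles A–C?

*herself* is an anaphor, so Principle A applies: it must be bound in its binding domain.
Binding domain of *herself₄*: the embedded TP, whose subject is Noor₃.
*Elena₁* c-commands the anaphor but is outside its binding domain → cannot satisfy Principle A.
*Clara₂* c-commands the anaphor but is outside its binding domain → cannot satisfy Principle A.
*Noor₃* c-commands the anaphor within its binding domain → licit binder.

{3}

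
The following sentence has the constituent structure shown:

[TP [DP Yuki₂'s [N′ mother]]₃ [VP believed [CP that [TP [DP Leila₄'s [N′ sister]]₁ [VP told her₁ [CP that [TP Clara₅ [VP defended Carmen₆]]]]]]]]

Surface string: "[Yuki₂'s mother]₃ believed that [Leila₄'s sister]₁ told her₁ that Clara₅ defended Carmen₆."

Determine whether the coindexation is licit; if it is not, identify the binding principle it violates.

Principle B

The two coindexed NPs are *[Leila₄'s sister]₁* and *her₁*.
*her₁* is a pronoun. Its binding domain is the embedded TP, whose subject is [Leila₄'s sister]₁.
*[Leila₄'s sister]₁* c-commands it within that domain and carries the same index.
The pronoun is locally bound → Principle B violation.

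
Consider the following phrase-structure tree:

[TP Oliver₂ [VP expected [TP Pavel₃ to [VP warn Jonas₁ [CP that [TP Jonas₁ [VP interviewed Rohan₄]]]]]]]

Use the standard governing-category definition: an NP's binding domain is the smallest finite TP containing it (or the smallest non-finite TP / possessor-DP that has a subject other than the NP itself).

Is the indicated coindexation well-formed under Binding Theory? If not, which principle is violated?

The two coindexed NPs are *Jonas₁* (the higher occurrence) and *Jonas₁* (the lower occurrence).
*Jonas₁* (the lower occurrence) is an R-expression. Principle C requires it to be free everywhere.
*Jonas₁* (the higher occurrence) c-commands it and carries the same index.
The R-expression is bound → Principle C violation.

Principle C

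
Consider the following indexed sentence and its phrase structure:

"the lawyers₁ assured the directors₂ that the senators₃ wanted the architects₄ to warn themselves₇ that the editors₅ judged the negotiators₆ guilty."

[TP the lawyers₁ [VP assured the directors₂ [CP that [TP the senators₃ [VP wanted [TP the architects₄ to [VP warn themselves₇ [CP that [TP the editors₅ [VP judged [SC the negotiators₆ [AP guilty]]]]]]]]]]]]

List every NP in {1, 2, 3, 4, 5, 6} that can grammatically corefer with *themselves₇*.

{4}

*themselves* is an anaphor, so Principle A applies: it must be bound in its binding domain.
Binding domain of *themselves₇*: the embedded TP, whose subject is the architects₄.
*the lawyers₁* c-commands the anaphor but is outside its binding domain → cannot satisfy Principle A.
*the directors₂* c-commands the anaphor but is outside its binding domain → cannot satisfy Principle A.
*the senators₃* c-commands the anaphor but is outside its binding domain → cannot satisfy Principle A.
*the architects₄* c-commands the anaphor within its binding domain → licit binder.
*the editors₅* does not c-command the anaphor → cannot bind it.
*the negotiators₆* does not c-command the anaphor → cannot bind it.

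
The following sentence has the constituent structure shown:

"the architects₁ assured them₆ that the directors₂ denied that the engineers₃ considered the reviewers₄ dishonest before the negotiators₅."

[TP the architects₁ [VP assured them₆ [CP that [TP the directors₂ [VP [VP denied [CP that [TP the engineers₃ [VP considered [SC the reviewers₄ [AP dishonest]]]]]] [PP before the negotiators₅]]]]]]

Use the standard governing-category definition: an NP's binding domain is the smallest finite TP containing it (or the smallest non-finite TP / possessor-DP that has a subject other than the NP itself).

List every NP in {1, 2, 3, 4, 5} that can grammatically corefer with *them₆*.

*them* is a pronoun, so Principle B applies: it must be free in its binding domain.
Binding domain of *them₆*: the matrix TP, whose subject is the architects₁.
*the architects₁* c-commands the pronoun within its binding domain → coindexation would violate Principle B.
*the directors₂*: the pronoun c-commands this R-expression → coindexation would violate Principle C on *the directors₂*.
*the engineers₃*: the pronoun c-commands this R-expression → coindexation would violate Principle C on *the engineers₃*.
*the reviewers₄*: the pronoun c-commands this R-expression → coindexation would violate Principle C on *the reviewers₄*.
*the negotiators₅*: the pronoun c-commands this R-expression → coindexation would violate Principle C on *the negotiators₅*.

none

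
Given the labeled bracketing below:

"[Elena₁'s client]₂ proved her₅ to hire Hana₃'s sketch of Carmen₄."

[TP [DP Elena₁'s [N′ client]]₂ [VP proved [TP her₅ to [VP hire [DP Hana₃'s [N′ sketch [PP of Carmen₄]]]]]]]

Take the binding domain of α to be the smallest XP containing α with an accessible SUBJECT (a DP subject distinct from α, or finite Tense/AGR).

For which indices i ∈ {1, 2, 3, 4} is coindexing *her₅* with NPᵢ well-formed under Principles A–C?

*her* is a pronoun, so Principle B applies: it must be free in its binding domain.
Binding domain of *her₅*: the matrix TP, whose subject is [Elena₁'s client]₂.
*Elena₁* and the pronoun do not c-command one another → neither Principle B nor Principle C is at stake; coindexation permitted.
*[Elena₁'s client]₂* c-commands the pronoun within its binding domain → coindexation would violate Principle B.
*Hana₃*: the pronoun c-commands this R-expression → coindexation would violate Principle C on *Hana₃*.
*Carmen₄*: the pronoun c-commands this R-expression → coindexation would violate Principle C on *Carmen₄*.

{1}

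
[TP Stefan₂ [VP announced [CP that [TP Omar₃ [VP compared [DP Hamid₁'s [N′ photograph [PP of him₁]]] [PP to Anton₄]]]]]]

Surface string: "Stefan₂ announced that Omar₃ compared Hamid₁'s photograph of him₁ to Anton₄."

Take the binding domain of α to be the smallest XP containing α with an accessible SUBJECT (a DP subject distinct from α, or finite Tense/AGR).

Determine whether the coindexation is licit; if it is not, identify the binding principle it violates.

The two coindexed NPs are *Hamid₁* and *him₁*.
*him₁* is a pronoun. Its binding domain is the possessed DP, whose subject is Hamid₁.
*Hamid₁* c-commands it within that domain and carries the same index.
The pronoun is locally bound → Principle B violation.

Principle B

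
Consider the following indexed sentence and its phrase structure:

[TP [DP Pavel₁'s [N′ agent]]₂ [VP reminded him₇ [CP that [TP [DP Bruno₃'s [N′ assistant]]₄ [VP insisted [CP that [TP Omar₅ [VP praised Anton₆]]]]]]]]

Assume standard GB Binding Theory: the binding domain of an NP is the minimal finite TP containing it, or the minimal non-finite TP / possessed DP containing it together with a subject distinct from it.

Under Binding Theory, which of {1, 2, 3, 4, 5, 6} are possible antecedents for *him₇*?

{1}

*him* is a pronoun, so Principle B applies: it must be free in its binding domain.
Binding domain of *him₇*: the matrix TP, whose subject is [Pavel₁'s agent]₂.
*Pavel₁* and the pronoun do not c-command one another → neither Principle B nor Principle C is at stake; coindexation permitted.
*[Pavel₁'s agent]₂* c-commands the pronoun within its binding domain → coindexation would violate Principle B.
*Bruno₃*: the pronoun c-commands this R-expression → coindexation would violate Principle C on *Bruno₃*.
*[Bruno₃'s assistant]₄*: the pronoun c-commands this R-expression → coindexation would violate Principle C on *[Bruno₃'s assistant]₄*.
*Omar₅*: the pronoun c-commands this R-expression → coindexation would violate Principle C on *Omar₅*.
*Anton₆*: the pronoun c-commands this R-expression → coindexation would violate Principle C on *Anton₆*.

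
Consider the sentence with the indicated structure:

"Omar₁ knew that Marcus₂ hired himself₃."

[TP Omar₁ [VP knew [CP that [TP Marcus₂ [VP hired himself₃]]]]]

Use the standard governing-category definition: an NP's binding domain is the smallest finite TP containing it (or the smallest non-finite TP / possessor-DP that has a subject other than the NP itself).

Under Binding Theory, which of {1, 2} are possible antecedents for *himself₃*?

*himself* is an anaphor, so Principle A applies: it must be bound in its binding domain.
Binding domain of *himself₃*: the embedded TP, whose subject is Marcus₂.
*Omar₁* c-commands the anaphor but is outside its binding domain → cannot satisfy Principle A.
*Marcus₂* c-commands the anaphor within its binding domain → licit binder.

{2}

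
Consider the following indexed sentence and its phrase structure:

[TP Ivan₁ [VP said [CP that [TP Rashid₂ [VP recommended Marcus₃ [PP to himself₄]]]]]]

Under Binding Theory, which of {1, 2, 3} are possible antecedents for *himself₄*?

*himself* is an anaphor, so Principle A applies: it must be bound in its binding domain.
Binding domain of *himself₄*: the embedded TP, whose subject is Rashid₂.
*Ivan₁* c-commands the anaphor but is outside its binding domain → cannot satisfy Principle A.
*Rashid₂* c-commands the anaphor within its binding domain → licit binder.
*Marcus₃* c-commands the anaphor within its binding domain → licit binder.

{2, 3}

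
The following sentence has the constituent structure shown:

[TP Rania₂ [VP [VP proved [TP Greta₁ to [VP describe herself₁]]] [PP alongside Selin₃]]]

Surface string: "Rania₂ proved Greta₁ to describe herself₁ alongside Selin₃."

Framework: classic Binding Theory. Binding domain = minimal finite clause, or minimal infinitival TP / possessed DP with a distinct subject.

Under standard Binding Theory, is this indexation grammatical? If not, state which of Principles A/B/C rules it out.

grammatical

The two coindexed NPs are *Greta₁* and *herself₁*.
*herself₁* is an anaphor; its binding domain is the embedded TP, whose subject is Greta₁. *Greta₁* c-commands it within that domain and shares its index, so Principle A is satisfied.
*Greta₁* is an R-expression; *herself₁* does not c-command it, and no other NP shares its index, so Principle C is satisfied.
All principles are respected.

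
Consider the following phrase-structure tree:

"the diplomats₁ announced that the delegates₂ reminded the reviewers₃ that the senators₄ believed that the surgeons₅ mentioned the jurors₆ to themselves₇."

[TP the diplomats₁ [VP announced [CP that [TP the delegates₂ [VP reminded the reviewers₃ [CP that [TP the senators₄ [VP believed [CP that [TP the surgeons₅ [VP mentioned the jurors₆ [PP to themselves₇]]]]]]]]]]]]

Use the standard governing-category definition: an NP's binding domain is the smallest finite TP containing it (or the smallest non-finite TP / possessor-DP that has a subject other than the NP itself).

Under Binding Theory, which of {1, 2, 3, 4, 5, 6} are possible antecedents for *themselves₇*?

{5, 6}

*themselves* is an anaphor, so Principle A applies: it must be bound in its binding domain.
Binding domain of *themselves₇*: the embedded TP, whose subject is the surgeons₅.
*the diplomats₁* c-commands the anaphor but is outside its binding domain → cannot satisfy Principle A.
*the delegates₂* c-commands the anaphor but is outside its binding domain → cannot satisfy Principle A.
*the reviewers₃* c-commands the anaphor but is outside its binding domain → cannot satisfy Principle A.
*the senators₄* c-commands the anaphor but is outside its binding domain → cannot satisfy Principle A.
*the surgeons₅* c-commands the anaphor within its binding domain → licit binder.
*the jurors₆* c-commands the anaphor within its binding domain → licit binder.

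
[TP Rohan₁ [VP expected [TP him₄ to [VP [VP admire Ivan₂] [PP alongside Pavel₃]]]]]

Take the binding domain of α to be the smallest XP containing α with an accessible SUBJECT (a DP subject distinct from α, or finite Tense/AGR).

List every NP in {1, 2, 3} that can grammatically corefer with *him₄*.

none

*him* is a pronoun, so Principle B applies: it must be free in its binding domain.
Binding domain of *him₄*: the matrix TP, whose subject is Rohan₁.
*Rohan₁* c-commands the pronoun within its binding domain → coindexation would violate Principle B.
*Ivan₂*: the pronoun c-commands this R-expression → coindexation would violate Principle C on *Ivan₂*.
*Pavel₃*: the pronoun c-commands this R-expression → coindexation would violate Principle C on *Pavel₃*.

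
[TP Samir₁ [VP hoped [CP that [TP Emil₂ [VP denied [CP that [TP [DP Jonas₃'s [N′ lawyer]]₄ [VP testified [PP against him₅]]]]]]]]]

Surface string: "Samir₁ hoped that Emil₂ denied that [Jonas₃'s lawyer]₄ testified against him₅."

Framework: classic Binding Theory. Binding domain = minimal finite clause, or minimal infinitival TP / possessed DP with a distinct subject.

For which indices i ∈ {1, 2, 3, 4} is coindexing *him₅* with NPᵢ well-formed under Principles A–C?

{1, 2, 3}

*him* is a pronoun, so Principle B applies: it must be free in its binding domain.
Binding domain of *him₅*: the embedded TP, whose subject is [Jonas₃'s lawyer]₄.
*Samir₁* c-commands the pronoun but from outside its binding domain, and is not c-commanded by it → coindexation permitted.
*Emil₂* c-commands the pronoun but from outside its binding domain, and is not c-commanded by it → coindexation permitted.
*Jonas₃* and the pronoun do not c-command one another → neither Principle B nor Principle C is at stake; coindexation permitted.
*[Jonas₃'s lawyer]₄* c-commands the pronoun within its binding domain → coindexation would violate Principle B.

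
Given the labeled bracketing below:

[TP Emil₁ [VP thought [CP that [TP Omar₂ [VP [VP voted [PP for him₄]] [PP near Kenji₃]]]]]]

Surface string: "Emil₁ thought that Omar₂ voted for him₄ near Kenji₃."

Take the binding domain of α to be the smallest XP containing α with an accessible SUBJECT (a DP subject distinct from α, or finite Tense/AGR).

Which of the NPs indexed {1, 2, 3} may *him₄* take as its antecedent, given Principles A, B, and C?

*him* is a pronoun, so Principle B applies: it must be free in its binding domain.
Binding domain of *him₄*: the embedded TP, whose subject is Omar₂.
*Emil₁* c-commands the pronoun but from outside its binding domain, and is not c-commanded by it → coindexation permitted.
*Omar₂* c-commands the pronoun within its binding domain → coindexation would violate Principle B.
*Kenji₃* and the pronoun do not c-command one another → neither Principle B nor Principle C is at stake; coindexation permitted.

{1, 3}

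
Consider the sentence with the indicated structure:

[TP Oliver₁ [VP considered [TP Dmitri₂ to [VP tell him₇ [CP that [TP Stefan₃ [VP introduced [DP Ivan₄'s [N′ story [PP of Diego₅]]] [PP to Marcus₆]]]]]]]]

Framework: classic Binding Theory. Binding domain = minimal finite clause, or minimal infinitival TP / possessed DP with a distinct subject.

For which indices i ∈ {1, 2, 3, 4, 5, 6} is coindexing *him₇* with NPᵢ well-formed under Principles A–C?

{1}

*him* is a pronoun, so Principle B applies: it must be free in its binding domain.
Binding domain of *him₇*: the embedded TP, whose subject is Dmitri₂.
*Oliver₁* c-commands the pronoun but from outside its binding domain, and is not c-commanded by it → coindexation permitted.
*Dmitri₂* c-commands the pronoun within its binding domain → coindexation would violate Principle B.
*Stefan₃*: the pronoun c-commands this R-expression → coindexation would violate Principle C on *Stefan₃*.
*Ivan₄*: the pronoun c-commands this R-expression → coindexation would violate Principle C on *Ivan₄*.
*Diego₅*: the pronoun c-commands this R-expression → coindexation would violate Principle C on *Diego₅*.
*Marcus₆*: the pronoun c-commands this R-expression → coindexation would violate Principle C on *Marcus₆*.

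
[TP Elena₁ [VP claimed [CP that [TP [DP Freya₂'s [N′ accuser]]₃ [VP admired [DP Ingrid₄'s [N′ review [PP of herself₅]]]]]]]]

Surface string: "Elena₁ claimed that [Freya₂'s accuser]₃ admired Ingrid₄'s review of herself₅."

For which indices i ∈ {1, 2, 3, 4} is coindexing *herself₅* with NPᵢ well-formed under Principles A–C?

*herself* is an anaphor, so Principle A applies: it must be bound in its binding domain.
Binding domain of *herself₅*: the possessed DP, whose subject is Ingrid₄.
*Elena₁* c-commands the anaphor but is outside its binding domain → cannot satisfy Principle A.
*Freya₂* does not c-command the anaphor → cannot bind it.
*[Freya₂'s accuser]₃* c-commands the anaphor but is outside its binding domain → cannot satisfy Principle A.
*Ingrid₄* c-commands the anaphor within its binding domain → licit binder.

{4}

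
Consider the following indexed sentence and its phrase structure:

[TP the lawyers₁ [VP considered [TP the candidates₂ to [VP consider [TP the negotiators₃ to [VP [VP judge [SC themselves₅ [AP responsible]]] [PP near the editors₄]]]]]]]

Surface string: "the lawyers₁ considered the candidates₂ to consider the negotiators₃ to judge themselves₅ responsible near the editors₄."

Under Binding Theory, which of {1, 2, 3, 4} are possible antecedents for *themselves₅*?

*themselves* is an anaphor, so Principle A applies: it must be bound in its binding domain.
Binding domain of *themselves₅*: the embedded TP, whose subject is the negotiators₃.
*the lawyers₁* c-commands the anaphor but is outside its binding domain → cannot satisfy Principle A.
*the candidates₂* c-commands the anaphor but is outside its binding domain → cannot satisfy Principle A.
*the negotiators₃* c-commands the anaphor within its binding domain → licit binder.
*the editors₄* does not c-command the anaphor → cannot bind it.

{3}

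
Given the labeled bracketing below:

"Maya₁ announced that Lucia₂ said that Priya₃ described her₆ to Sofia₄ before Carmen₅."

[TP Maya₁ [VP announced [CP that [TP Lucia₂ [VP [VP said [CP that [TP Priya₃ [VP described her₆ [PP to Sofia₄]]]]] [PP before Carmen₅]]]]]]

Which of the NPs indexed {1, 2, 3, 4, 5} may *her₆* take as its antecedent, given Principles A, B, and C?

{1, 2, 5}

*her* is a pronoun, so Principle B applies: it must be free in its binding domain.
Binding domain of *her₆*: the embedded TP, whose subject is Priya₃.
*Maya₁* c-commands the pronoun but from outside its binding domain, and is not c-commanded by it → coindexation permitted.
*Lucia₂* c-commands the pronoun but from outside its binding domain, and is not c-commanded by it → coindexation permitted.
*Priya₃* c-commands the pronoun within its binding domain → coindexation would violate Principle B.
*Sofia₄*: the pronoun c-commands this R-expression → coindexation would violate Principle C on *Sofia₄*.
*Carmen₅* and the pronoun do not c-command one another → neither Principle B nor Principle C is at stake; coindexation permitted.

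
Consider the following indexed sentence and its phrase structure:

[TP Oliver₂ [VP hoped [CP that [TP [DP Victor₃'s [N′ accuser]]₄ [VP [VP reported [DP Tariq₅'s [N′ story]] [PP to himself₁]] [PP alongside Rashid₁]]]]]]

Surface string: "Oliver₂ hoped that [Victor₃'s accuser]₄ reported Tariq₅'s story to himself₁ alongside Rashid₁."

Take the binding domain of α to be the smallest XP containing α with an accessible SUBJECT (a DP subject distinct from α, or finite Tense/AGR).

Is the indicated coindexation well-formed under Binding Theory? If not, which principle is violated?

The two coindexed NPs are *Rashid₁* and *himself₁*.
*himself₁* is an anaphor. Principle A requires it to be bound within its binding domain — the embedded TP, whose subject is [Victor₃'s accuser]₄.
Within that domain it is c-commanded by *[Victor₃'s accuser]₄*, which does not share its index.
*Rashid₁* does not c-command the anaphor at all.
The anaphor is unbound in its domain → Principle A violation.

Principle A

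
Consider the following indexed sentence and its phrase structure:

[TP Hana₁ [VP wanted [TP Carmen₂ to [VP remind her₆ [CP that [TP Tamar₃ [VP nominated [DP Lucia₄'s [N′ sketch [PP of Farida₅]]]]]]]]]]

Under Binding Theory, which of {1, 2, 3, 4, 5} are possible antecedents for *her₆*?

*her* is a pronoun, so Principle B applies: it must be free in its binding domain.
Binding domain of *her₆*: the embedded TP, whose subject is Carmen₂.
*Hana₁* c-commands the pronoun but from outside its binding domain, and is not c-commanded by it → coindexation permitted.
*Carmen₂* c-commands the pronoun within its binding domain → coindexation would violate Principle B.
*Tamar₃*: the pronoun c-commands this R-expression → coindexation would violate Principle C on *Tamar₃*.
*Lucia₄*: the pronoun c-commands this R-expression → coindexation would violate Principle C on *Lucia₄*.
*Farida₅*: the pronoun c-commands this R-expression → coindexation would violate Principle C on *Farida₅*.

{1}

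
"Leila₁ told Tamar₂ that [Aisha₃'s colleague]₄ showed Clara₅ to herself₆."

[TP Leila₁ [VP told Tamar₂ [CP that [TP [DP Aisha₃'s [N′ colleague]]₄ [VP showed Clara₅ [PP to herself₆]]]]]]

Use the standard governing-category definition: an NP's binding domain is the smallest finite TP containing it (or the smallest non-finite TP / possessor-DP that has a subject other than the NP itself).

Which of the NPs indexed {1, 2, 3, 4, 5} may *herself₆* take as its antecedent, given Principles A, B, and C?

*herself* is an anaphor, so Principle A applies: it must be bound in its binding domain.
Binding domain of *herself₆*: the embedded TP, whose subject is [Aisha₃'s colleague]₄.
*Leila₁* c-commands the anaphor but is outside its binding domain → cannot satisfy Principle A.
*Tamar₂* c-commands the anaphor but is outside its binding domain → cannot satisfy Principle A.
*Aisha₃* does not c-command the anaphor → cannot bind it.
*[Aisha₃'s colleague]₄* c-commands the anaphor within its binding domain → licit binder.
*Clara₅* c-commands the anaphor within its binding domain → licit binder.

{4, 5}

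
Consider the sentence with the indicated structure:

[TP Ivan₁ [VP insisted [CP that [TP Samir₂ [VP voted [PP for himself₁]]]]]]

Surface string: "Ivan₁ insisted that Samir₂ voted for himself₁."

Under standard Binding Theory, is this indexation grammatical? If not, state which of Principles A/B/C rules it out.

The two coindexed NPs are *Ivan₁* and *himself₁*.
*himself₁* is an anaphor. Principle A requires it to be bound within its binding domain — the embedded TP, whose subject is Samir₂.
Within that domain it is c-commanded by *Samir₂*, which does not share its index.
*Ivan₁* does c-command the anaphor, but from outside its binding domain.
The anaphor is unbound in its domain → Principle A violation.

Principle A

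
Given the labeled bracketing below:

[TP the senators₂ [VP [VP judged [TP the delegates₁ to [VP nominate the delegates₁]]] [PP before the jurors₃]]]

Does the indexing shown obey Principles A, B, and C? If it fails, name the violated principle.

The two coindexed NPs are *the delegates₁* (the higher occurrence) and *the delegates₁* (the lower occurrence).
*the delegates₁* (the lower occurrence) is an R-expression. Principle C requires it to be free everywhere.
*the delegates₁* (the higher occurrence) c-commands it and carries the same index.
The R-expression is bound → Principle C violation.

Principle C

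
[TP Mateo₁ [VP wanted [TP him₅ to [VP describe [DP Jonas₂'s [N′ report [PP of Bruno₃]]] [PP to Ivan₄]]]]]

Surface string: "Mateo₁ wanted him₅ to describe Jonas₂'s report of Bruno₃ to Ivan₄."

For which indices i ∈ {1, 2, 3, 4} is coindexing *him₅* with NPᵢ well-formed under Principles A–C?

*him* is a pronoun, so Principle B applies: it must be free in its binding domain.
Binding domain of *him₅*: the matrix TP, whose subject is Mateo₁.
*Mateo₁* c-commands the pronoun within its binding domain → coindexation would violate Principle B.
*Jonas₂*: the pronoun c-commands this R-expression → coindexation would violate Principle C on *Jonas₂*.
*Bruno₃*: the pronoun c-commands this R-expression → coindexation would violate Principle C on *Bruno₃*.
*Ivan₄*: the pronoun c-commands this R-expression → coindexation would violate Principle C on *Ivan₄*.

none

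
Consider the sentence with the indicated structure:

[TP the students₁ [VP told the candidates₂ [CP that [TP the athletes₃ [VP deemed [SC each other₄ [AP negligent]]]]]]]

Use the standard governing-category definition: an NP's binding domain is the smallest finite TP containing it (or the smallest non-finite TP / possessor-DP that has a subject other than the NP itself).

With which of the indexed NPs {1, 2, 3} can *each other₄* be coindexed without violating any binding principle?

{3}

*each other* is an anaphor, so Principle A applies: it must be bound in its binding domain.
Binding domain of *each other₄*: the embedded TP, whose subject is the athletes₃.
*the students₁* c-commands the anaphor but is outside its binding domain → cannot satisfy Principle A.
*the candidates₂* c-commands the anaphor but is outside its binding domain → cannot satisfy Principle A.
*the athletes₃* c-commands the anaphor within its binding domain → licit binder.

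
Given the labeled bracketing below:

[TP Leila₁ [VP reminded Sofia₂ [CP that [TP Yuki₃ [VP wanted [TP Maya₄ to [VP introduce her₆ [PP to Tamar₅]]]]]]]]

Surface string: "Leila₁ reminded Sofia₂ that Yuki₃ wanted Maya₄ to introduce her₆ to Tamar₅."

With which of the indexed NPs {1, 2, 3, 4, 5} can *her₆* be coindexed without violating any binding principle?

*her* is a pronoun, so Principle B applies: it must be free in its binding domain.
Binding domain of *her₆*: the embedded TP, whose subject is Maya₄.
*Leila₁* c-commands the pronoun but from outside its binding domain, and is not c-commanded by it → coindexation permitted.
*Sofia₂* c-commands the pronoun but from outside its binding domain, and is not c-commanded by it → coindexation permitted.
*Yuki₃* c-commands the pronoun but from outside its binding domain, and is not c-commanded by it → coindexation permitted.
*Maya₄* c-commands the pronoun within its binding domain → coindexation would violate Principle B.
*Tamar₅*: the pronoun c-commands this R-expression → coindexation would violate Principle C on *Tamar₅*.

{1, 2, 3}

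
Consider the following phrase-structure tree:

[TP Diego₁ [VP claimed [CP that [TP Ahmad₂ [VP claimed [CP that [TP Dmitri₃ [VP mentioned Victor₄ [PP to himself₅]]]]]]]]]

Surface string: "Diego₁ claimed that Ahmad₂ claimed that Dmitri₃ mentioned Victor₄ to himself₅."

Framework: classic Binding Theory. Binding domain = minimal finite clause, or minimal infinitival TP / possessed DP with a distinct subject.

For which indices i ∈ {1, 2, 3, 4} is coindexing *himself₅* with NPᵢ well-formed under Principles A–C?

*himself* is an anaphor, so Principle A applies: it must be bound in its binding domain.
Binding domain of *himself₅*: the embedded TP, whose subject is Dmitri₃.
*Diego₁* c-commands the anaphor but is outside its binding domain → cannot satisfy Principle A.
*Ahmad₂* c-commands the anaphor but is outside its binding domain → cannot satisfy Principle A.
*Dmitri₃* c-commands the anaphor within its binding domain → licit binder.
*Victor₄* c-commands the anaphor within its binding domain → licit binder.

{3, 4}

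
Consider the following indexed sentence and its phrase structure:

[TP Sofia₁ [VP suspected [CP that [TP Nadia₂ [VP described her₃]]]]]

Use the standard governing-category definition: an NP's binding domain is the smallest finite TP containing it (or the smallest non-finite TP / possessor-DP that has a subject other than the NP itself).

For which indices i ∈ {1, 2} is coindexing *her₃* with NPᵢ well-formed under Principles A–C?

{1}

*her* is a pronoun, so Principle B applies: it must be free in its binding domain.
Binding domain of *her₃*: the embedded TP, whose subject is Nadia₂.
*Sofia₁* c-commands the pronoun but from outside its binding domain, and is not c-commanded by it → coindexation permitted.
*Nadia₂* c-commands the pronoun within its binding domain → coindexation would violate Principle B.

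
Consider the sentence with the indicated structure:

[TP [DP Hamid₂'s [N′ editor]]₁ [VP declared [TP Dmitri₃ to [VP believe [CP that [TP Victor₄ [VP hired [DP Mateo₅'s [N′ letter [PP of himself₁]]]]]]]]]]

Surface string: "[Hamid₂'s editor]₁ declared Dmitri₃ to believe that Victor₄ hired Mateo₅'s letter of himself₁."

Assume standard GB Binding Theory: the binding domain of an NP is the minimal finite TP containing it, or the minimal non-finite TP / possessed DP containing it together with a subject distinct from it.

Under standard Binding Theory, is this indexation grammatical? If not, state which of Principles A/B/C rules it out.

Principle A

The two coindexed NPs are *[Hamid₂'s editor]₁* and *himself₁*.
*himself₁* is an anaphor. Principle A requires it to be bound within its binding domain — the possessed DP, whose subject is Mateo₅.
Within that domain it is c-commanded by *Mateo₅*, which does not share its index.
*[Hamid₂'s editor]₁* does c-command the anaphor, but from outside its binding domain.
The anaphor is unbound in its domain → Principle A violation.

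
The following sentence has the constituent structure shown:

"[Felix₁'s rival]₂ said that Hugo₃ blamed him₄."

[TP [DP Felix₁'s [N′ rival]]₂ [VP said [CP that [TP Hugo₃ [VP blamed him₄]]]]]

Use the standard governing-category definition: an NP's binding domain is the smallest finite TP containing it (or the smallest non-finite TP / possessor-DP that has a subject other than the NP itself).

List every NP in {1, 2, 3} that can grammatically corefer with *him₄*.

*him* is a pronoun, so Principle B applies: it must be free in its binding domain.
Binding domain of *him₄*: the embedded TP, whose subject is Hugo₃.
*Felix₁* and the pronoun do not c-command one another → neither Principle B nor Principle C is at stake; coindexation permitted.
*[Felix₁'s rival]₂* c-commands the pronoun but from outside its binding domain, and is not c-commanded by it → coindexation permitted.
*Hugo₃* c-commands the pronoun within its binding domain → coindexation would violate Principle B.

{1, 2}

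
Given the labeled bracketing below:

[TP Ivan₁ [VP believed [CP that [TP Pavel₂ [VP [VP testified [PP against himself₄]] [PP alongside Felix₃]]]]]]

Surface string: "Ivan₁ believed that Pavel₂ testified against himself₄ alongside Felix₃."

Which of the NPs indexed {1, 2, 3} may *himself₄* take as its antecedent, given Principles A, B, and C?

{2}

*himself* is an anaphor, so Principle A applies: it must be bound in its binding domain.
Binding domain of *himself₄*: the embedded TP, whose subject is Pavel₂.
*Ivan₁* c-commands the anaphor but is outside its binding domain → cannot satisfy Principle A.
*Pavel₂* c-commands the anaphor within its binding domain → licit binder.
*Felix₃* does not c-command the anaphor → cannot bind it.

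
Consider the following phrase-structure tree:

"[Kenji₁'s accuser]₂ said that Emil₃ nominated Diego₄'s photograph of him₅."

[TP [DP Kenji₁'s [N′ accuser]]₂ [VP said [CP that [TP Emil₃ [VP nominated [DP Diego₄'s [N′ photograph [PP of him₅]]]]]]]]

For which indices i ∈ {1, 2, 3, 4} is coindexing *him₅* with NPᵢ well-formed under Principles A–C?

{1, 2, 3}

*him* is a pronoun, so Principle B applies: it must be free in its binding domain.
Binding domain of *him₅*: the possessed DP, whose subject is Diego₄.
*Kenji₁* and the pronoun do not c-command one another → neither Principle B nor Principle C is at stake; coindexation permitted.
*[Kenji₁'s accuser]₂* c-commands the pronoun but from outside its binding domain, and is not c-commanded by it → coindexation permitted.
*Emil₃* c-commands the pronoun but from outside its binding domain, and is not c-commanded by it → coindexation permitted.
*Diego₄* c-commands the pronoun within its binding domain → coindexation would violate Principle B.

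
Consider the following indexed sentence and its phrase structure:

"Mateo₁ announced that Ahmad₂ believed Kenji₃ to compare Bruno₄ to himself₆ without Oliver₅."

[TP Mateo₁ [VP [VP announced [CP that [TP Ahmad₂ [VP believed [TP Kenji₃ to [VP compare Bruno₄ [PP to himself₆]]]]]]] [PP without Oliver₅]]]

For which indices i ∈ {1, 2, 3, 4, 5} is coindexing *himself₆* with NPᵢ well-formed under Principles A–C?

*himself* is an anaphor, so Principle A applies: it must be bound in its binding domain.
Binding domain of *himself₆*: the embedded TP, whose subject is Kenji₃.
*Mateo₁* c-commands the anaphor but is outside its binding domain → cannot satisfy Principle A.
*Ahmad₂* c-commands the anaphor but is outside its binding domain → cannot satisfy Principle A.
*Kenji₃* c-commands the anaphor within its binding domain → licit binder.
*Bruno₄* c-commands the anaphor within its binding domain → licit binder.
*Oliver₅* does not c-command the anaphor → cannot bind it.

{3, 4}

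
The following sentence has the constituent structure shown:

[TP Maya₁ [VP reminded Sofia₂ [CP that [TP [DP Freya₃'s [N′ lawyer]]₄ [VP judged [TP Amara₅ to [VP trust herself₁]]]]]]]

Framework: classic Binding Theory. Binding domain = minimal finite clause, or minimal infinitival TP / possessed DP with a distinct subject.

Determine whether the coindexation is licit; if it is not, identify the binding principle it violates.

Principle A

The two coindexed NPs are *Maya₁* and *herself₁*.
*herself₁* is an anaphor. Principle A requires it to be bound within its binding domain — the embedded TP, whose subject is Amara₅.
Within that domain it is c-commanded by *Amara₅*, which does not share its index.
*Maya₁* does c-command the anaphor, but from outside its binding domain.
The anaphor is unbound in its domain → Principle A violation.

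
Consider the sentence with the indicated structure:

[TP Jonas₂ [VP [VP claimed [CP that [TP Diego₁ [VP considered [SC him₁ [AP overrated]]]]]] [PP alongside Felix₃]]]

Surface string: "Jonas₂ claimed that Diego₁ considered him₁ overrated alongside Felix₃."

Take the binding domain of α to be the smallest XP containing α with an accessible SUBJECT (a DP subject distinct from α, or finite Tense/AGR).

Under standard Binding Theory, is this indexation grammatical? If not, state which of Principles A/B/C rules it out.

Principle B

The two coindexed NPs are *Diego₁* and *him₁*.
*him₁* is a pronoun. Its binding domain is the embedded TP, whose subject is Diego₁.
*Diego₁* c-commands it within that domain and carries the same index.
The pronoun is locally bound → Principle B violation.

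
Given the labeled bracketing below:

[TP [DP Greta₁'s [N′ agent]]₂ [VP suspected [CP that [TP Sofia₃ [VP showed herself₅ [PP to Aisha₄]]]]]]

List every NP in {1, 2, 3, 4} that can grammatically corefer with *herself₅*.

*herself* is an anaphor, so Principle A applies: it must be bound in its binding domain.
Binding domain of *herself₅*: the embedded TP, whose subject is Sofia₃.
*Greta₁* does not c-command the anaphor → cannot bind it.
*[Greta₁'s agent]₂* c-commands the anaphor but is outside its binding domain → cannot satisfy Principle A.
*Sofia₃* c-commands the anaphor within its binding domain → licit binder.
*Aisha₄* does not c-command the anaphor → cannot bind it.

{3}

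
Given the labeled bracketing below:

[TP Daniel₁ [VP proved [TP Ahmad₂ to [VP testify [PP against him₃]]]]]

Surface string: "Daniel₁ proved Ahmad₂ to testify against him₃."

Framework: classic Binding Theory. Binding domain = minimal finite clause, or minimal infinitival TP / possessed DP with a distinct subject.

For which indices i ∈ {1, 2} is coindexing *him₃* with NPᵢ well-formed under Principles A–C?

*him* is a pronoun, so Principle B applies: it must be free in its binding domain.
Binding domain of *him₃*: the embedded TP, whose subject is Ahmad₂.
*Daniel₁* c-commands the pronoun but from outside its binding domain, and is not c-commanded by it → coindexation permitted.
*Ahmad₂* c-commands the pronoun within its binding domain → coindexation would violate Principle B.

{1}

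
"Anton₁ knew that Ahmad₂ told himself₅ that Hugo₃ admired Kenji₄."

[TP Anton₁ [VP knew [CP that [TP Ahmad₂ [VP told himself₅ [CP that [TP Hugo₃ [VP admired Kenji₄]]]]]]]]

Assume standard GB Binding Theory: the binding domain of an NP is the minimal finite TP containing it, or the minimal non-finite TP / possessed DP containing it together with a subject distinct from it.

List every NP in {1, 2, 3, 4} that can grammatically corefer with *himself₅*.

{2}

*himself* is an anaphor, so Principle A applies: it must be bound in its binding domain.
Binding domain of *himself₅*: the embedded TP, whose subject is Ahmad₂.
*Anton₁* c-commands the anaphor but is outside its binding domain → cannot satisfy Principle A.
*Ahmad₂* c-commands the anaphor within its binding domain → licit binder.
*Hugo₃* does not c-command the anaphor → cannot bind it.
*Kenji₄* does not c-command the anaphor → cannot bind it.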